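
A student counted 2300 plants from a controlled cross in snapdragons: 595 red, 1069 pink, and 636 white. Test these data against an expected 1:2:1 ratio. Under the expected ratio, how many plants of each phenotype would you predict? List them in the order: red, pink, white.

Under the 1:2:1 hypothesis (Σ ratio = 4, N = 2300):
  red: 2300 × 1/4 = 575
  pink: 2300 × 2/4 = 1150
  white: 2300 × 1/4 = 575

575, 1150, 575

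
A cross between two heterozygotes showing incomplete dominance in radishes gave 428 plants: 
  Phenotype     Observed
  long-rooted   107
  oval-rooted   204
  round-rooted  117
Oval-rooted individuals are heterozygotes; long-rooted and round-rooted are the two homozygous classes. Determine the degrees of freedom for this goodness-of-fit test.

With incomplete dominance, a heterozygote × heterozygote cross gives a 1:2:1 phenotypic ratio.
A goodness-of-fit test with 3 phenotype classes has df = 3 − 1 = 2.

2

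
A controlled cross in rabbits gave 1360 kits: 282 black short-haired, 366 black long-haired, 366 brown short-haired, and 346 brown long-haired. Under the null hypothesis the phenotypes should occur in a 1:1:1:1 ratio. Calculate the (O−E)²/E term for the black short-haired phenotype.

The 1:1:1:1 ratio has 4 parts, so with N = 1360 the expected counts are:
  black short-haired: 1360 × 1/4 = 340
  black long-haired: 1360 × 1/4 = 340
  brown short-haired: 1360 × 1/4 = 340
  brown long-haired: 1360 × 1/4 = 340
Contribution of black short-haired: (282 − 340)² / 340 = 9.8941

9.894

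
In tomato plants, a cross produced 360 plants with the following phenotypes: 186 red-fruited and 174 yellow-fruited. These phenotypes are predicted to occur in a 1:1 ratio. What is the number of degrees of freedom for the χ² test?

1

A goodness-of-fit test with 2 phenotype classes has df = 2 − 1 = 1.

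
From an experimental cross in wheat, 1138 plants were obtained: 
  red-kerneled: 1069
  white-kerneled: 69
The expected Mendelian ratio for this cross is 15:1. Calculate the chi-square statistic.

0.068

Total ratio parts = 16. Expected numbers out of 1138:
  red-kerneled: 1138 × 15/16 = 1066.875
  white-kerneled: 1138 × 1/16 = 71.125
χ² = Σ (O − E)² / E
  red-kerneled: (1069 − 1066.875)² / 1066.875 = 0.0042
  white-kerneled: (69 − 71.125)² / 71.125 = 0.0635
χ² = 0.0042 + 0.0635 = 0.0677 ≈ 0.068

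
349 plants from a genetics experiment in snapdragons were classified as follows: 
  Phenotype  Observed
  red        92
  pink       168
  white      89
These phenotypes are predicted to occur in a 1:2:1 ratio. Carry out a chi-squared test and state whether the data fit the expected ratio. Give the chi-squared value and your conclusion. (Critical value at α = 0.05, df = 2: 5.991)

0.536; consistent

Total ratio parts = 4. Expected numbers out of 349:
  red: 349 × 1/4 = 87.25
  pink: 349 × 2/4 = 174.5
  white: 349 × 1/4 = 87.25
χ² = Σ (O − E)² / E
  red: (92 − 87.25)² / 87.25 = 0.2586
  pink: (168 − 174.5)² / 174.5 = 0.2421
  white: (89 − 87.25)² / 87.25 = 0.0351
χ² = 0.2586 + 0.2421 + 0.0351 = 0.5358 ≈ 0.536
Degrees of freedom = 3 − 1 = 2; critical value at α = 0.05 is 5.991.
Since 0.536 < 5.991, we fail to reject the null hypothesis — the data are consistent with the 1:2:1 ratio.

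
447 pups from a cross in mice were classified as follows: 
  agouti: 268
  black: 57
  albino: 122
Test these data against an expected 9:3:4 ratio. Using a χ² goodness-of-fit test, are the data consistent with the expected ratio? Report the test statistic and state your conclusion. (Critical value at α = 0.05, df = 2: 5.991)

Under the 9:3:4 hypothesis (Σ ratio = 16, N = 447):
  agouti: 447 × 9/16 = 251.4375
  black: 447 × 3/16 = 83.8125
  albino: 447 × 4/16 = 111.75
χ² = Σ (O − E)² / E
  agouti: (268 − 251.4375)² / 251.4375 = 1.0910
  black: (57 − 83.8125)² / 83.8125 = 8.5776
  albino: (122 − 111.75)² / 111.75 = 0.9402
χ² = 1.0910 + 8.5776 + 0.9402 = 10.6088 ≈ 10.609
Degrees of freedom = 3 − 1 = 2; critical value at α = 0.05 is 5.991.
Since 10.609 > 5.991, we reject the null hypothesis — the data do not fit the 9:3:4 ratio.

10.609; not consistent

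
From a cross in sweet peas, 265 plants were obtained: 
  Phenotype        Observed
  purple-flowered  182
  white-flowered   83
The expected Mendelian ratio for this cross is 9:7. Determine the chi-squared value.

16.635

Expected counts for N = 265 under a 9:7 ratio (total parts = 16):
  purple-flowered: 265 × 9/16 = 149.0625
  white-flowered: 265 × 7/16 = 115.9375
χ² = Σ (O − E)² / E
  purple-flowered: (182 − 149.0625)² / 149.0625 = 7.2780
  white-flowered: (83 − 115.9375)² / 115.9375 = 9.3574
χ² = 7.2780 + 9.3574 = 16.6354 ≈ 16.635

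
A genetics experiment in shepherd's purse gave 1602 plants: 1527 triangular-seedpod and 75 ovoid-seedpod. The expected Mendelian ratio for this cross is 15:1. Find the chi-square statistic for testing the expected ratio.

6.725

The 15:1 ratio has 16 parts, so with N = 1602 the expected counts are:
  triangular-seedpod: 1602 × 15/16 = 1501.875
  ovoid-seedpod: 1602 × 1/16 = 100.125
χ² = Σ (O − E)² / E
  triangular-seedpod: (1527 − 1501.875)² / 1501.875 = 0.4203
  ovoid-seedpod: (75 − 100.125)² / 100.125 = 6.3048
χ² = 0.4203 + 6.3048 = 6.7251 ≈ 6.725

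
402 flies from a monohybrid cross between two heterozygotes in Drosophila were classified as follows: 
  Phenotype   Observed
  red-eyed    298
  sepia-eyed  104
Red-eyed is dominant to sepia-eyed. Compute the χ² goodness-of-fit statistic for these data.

For a monohybrid cross between heterozygotes with complete dominance, the expected phenotypic ratio is 3:1.
Expected counts for N = 402 under a 3:1 ratio (total parts = 4):
  red-eyed: 402 × 3/4 = 301.5
  sepia-eyed: 402 × 1/4 = 100.5
χ² = Σ (O − E)² / E
  red-eyed: (298 − 301.5)² / 301.5 = 0.0406
  sepia-eyed: (104 − 100.5)² / 100.5 = 0.1219
χ² = 0.0406 + 0.1219 = 0.1625 ≈ 0.163

0.163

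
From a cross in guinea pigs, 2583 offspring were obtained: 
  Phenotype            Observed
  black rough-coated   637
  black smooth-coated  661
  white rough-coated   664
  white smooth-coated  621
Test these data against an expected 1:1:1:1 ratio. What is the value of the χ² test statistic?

Total ratio parts = 4. Expected numbers out of 2583:
  black rough-coated: 2583 × 1/4 = 645.75
  black smooth-coated: 2583 × 1/4 = 645.75
  white rough-coated: 2583 × 1/4 = 645.75
  white smooth-coated: 2583 × 1/4 = 645.75
χ² = Σ (O − E)² / E
  black rough-coated: (637 − 645.75)² / 645.75 = 0.1186
  black smooth-coated: (661 − 645.75)² / 645.75 = 0.3601
  white rough-coated: (664 − 645.75)² / 645.75 = 0.5158
  white smooth-coated: (621 − 645.75)² / 645.75 = 0.9486
χ² = 0.1186 + 0.3601 + 0.5158 + 0.9486 = 1.9431 ≈ 1.943

1.943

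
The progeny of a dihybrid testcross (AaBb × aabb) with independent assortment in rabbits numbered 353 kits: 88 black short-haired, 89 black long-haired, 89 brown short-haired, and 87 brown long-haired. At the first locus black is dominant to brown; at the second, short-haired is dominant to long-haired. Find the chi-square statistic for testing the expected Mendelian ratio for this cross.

0.031

A dihybrid testcross with independent assortment gives a 1:1:1:1 ratio.
Total ratio parts = 4. Expected numbers out of 353:
  black short-haired: 353 × 1/4 = 88.25
  black long-haired: 353 × 1/4 = 88.25
  brown short-haired: 353 × 1/4 = 88.25
  brown long-haired: 353 × 1/4 = 88.25
χ² = Σ (O − E)² / E
  black short-haired: (88 − 88.25)² / 88.25 = 0.0007
  black long-haired: (89 − 88.25)² / 88.25 = 0.0064
  brown short-haired: (89 − 88.25)² / 88.25 = 0.0064
  brown long-haired: (87 − 88.25)² / 88.25 = 0.0177
χ² = 0.0007 + 0.0064 + 0.0064 + 0.0177 = 0.0312 ≈ 0.031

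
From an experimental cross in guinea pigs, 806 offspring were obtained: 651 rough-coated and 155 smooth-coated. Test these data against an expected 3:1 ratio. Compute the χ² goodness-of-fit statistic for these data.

Total ratio parts = 4. Expected numbers out of 806:
  rough-coated: 806 × 3/4 = 604.5
  smooth-coated: 806 × 1/4 = 201.5
χ² = Σ (O − E)² / E
  rough-coated: (651 − 604.5)² / 604.5 = 3.5769
  smooth-coated: (155 − 201.5)² / 201.5 = 10.7308
χ² = 3.5769 + 10.7308 = 14.3077 ≈ 14.308

14.308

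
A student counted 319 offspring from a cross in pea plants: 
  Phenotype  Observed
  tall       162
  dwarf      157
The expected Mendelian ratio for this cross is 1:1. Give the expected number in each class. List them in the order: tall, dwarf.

Under the 1:1 hypothesis (Σ ratio = 2, N = 319):
  tall: 319 × 1/2 = 159.5
  dwarf: 319 × 1/2 = 159.5

159.5, 159.5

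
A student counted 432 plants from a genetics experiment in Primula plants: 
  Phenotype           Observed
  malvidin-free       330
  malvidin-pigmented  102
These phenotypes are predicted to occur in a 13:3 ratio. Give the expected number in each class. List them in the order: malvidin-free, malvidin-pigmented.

Expected counts for N = 432 under a 13:3 ratio (total parts = 16):
  malvidin-free: 432 × 13/16 = 351
  malvidin-pigmented: 432 × 3/16 = 81

351, 81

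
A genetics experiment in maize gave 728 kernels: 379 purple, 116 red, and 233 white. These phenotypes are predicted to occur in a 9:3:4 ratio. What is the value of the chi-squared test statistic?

Total ratio parts = 16. Expected numbers out of 728:
  purple: 728 × 9/16 = 409.5
  red: 728 × 3/16 = 136.5
  white: 728 × 4/16 = 182
χ² = Σ (O − E)² / E
  purple: (379 − 409.5)² / 409.5 = 2.2717
  red: (116 − 136.5)² / 136.5 = 3.0788
  white: (233 − 182)² / 182 = 14.2912
χ² = 2.2717 + 3.0788 + 14.2912 = 19.6417 ≈ 19.642

19.642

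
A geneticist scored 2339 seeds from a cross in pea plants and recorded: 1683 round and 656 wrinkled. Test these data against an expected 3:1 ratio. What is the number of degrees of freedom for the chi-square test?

A goodness-of-fit test with 2 phenotype classes has df = 2 − 1 = 1.

1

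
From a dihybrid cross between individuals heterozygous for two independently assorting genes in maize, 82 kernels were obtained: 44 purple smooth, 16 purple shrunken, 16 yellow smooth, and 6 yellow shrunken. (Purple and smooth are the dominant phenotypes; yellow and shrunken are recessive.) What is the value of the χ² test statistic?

0.298

A dihybrid F₂ with independent assortment and complete dominance at both loci gives a 9:3:3:1 phenotypic ratio.
Expected counts for N = 82 under a 9:3:3:1 ratio (total parts = 16):
  purple smooth: 82 × 9/16 = 46.125
  purple shrunken: 82 × 3/16 = 15.375
  yellow smooth: 82 × 3/16 = 15.375
  yellow shrunken: 82 × 1/16 = 5.125
χ² = Σ (O − E)² / E
  purple smooth: (44 − 46.125)² / 46.125 = 0.0979
  purple shrunken: (16 − 15.375)² / 15.375 = 0.0254
  yellow smooth: (16 − 15.375)² / 15.375 = 0.0254
  yellow shrunken: (6 − 5.125)² / 5.125 = 0.1494
χ² = 0.0979 + 0.0254 + 0.0254 + 0.1494 = 0.2981 ≈ 0.298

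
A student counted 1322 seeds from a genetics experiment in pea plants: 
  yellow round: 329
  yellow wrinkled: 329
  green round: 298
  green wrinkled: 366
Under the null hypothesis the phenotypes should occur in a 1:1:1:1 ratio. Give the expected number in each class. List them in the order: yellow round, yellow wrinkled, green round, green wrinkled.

Under the 1:1:1:1 hypothesis (Σ ratio = 4, N = 1322):
  yellow round: 1322 × 1/4 = 330.5
  yellow wrinkled: 1322 × 1/4 = 330.5
  green round: 1322 × 1/4 = 330.5
  green wrinkled: 1322 × 1/4 = 330.5

330.5, 330.5, 330.5, 330.5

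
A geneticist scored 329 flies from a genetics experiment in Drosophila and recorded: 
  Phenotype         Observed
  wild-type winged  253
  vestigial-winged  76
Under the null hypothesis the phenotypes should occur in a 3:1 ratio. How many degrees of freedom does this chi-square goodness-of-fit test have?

A goodness-of-fit test with 2 phenotype classes has df = 2 − 1 = 1.

1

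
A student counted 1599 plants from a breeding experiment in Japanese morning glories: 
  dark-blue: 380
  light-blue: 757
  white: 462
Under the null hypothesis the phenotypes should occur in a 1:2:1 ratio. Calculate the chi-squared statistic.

Under the 1:2:1 hypothesis (Σ ratio = 4, N = 1599):
  dark-blue: 1599 × 1/4 = 399.75
  light-blue: 1599 × 2/4 = 799.5
  white: 1599 × 1/4 = 399.75
χ² = Σ (O − E)² / E
  dark-blue: (380 − 399.75)² / 399.75 = 0.9758
  light-blue: (757 − 799.5)² / 799.5 = 2.2592
  white: (462 − 399.75)² / 399.75 = 9.6937
χ² = 0.9758 + 2.2592 + 9.6937 = 12.9287 ≈ 12.929

12.929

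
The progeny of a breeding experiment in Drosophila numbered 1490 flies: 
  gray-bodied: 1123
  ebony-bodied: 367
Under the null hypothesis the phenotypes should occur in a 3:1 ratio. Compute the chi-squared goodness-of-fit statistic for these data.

0.108

Under the 3:1 hypothesis (Σ ratio = 4, N = 1490):
  gray-bodied: 1490 × 3/4 = 1117.5
  ebony-bodied: 1490 × 1/4 = 372.5
χ² = Σ (O − E)² / E
  gray-bodied: (1123 − 1117.5)² / 1117.5 = 0.0271
  ebony-bodied: (367 − 372.5)² / 372.5 = 0.0812
χ² = 0.0271 + 0.0812 = 0.1083 ≈ 0.108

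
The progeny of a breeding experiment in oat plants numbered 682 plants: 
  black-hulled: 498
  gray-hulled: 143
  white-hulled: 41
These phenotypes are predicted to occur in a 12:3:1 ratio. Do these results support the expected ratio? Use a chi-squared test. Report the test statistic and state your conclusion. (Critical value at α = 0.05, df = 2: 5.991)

2.207; consistent

The 12:3:1 ratio has 16 parts, so with N = 682 the expected counts are:
  black-hulled: 682 × 12/16 = 511.5
  gray-hulled: 682 × 3/16 = 127.875
  white-hulled: 682 × 1/16 = 42.625
χ² = Σ (O − E)² / E
  black-hulled: (498 − 511.5)² / 511.5 = 0.3563
  gray-hulled: (143 − 127.875)² / 127.875 = 1.7890
  white-hulled: (41 − 42.625)² / 42.625 = 0.0620
χ² = 0.3563 + 1.7890 + 0.0620 = 2.2073 ≈ 2.207
Degrees of freedom = 3 − 1 = 2; critical value at α = 0.05 is 5.991.
Since 2.207 < 5.991, we fail to reject the null hypothesis — the data are consistent with the 12:3:1 ratio.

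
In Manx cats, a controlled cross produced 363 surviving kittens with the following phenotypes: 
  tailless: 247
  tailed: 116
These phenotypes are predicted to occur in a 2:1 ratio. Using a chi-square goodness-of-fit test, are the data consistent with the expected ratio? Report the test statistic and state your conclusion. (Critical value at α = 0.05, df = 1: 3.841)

0.310; consistent

The 2:1 ratio has 3 parts, so with N = 363 the expected counts are:
  tailless: 363 × 2/3 = 242
  tailed: 363 × 1/3 = 121
χ² = Σ (O − E)² / E
  tailless: (247 − 242)² / 242 = 0.1033
  tailed: (116 − 121)² / 121 = 0.2066
χ² = 0.1033 + 0.2066 = 0.3099 ≈ 0.310
Degrees of freedom = 2 − 1 = 1; critical value at α = 0.05 is 3.841.
Since 0.310 < 3.841, we fail to reject the null hypothesis — the data are consistent with the 2:1 ratio.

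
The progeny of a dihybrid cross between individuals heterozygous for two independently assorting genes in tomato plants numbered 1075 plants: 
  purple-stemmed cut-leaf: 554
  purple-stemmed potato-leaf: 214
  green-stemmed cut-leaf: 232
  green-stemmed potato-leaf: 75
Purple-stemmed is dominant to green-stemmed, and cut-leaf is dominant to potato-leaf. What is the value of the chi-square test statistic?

A dihybrid F₂ with independent assortment and complete dominance at both loci gives a 9:3:3:1 phenotypic ratio.
Under the 9:3:3:1 hypothesis (Σ ratio = 16, N = 1075):
  purple-stemmed cut-leaf: 1075 × 9/16 = 604.6875
  purple-stemmed potato-leaf: 1075 × 3/16 = 201.5625
  green-stemmed cut-leaf: 1075 × 3/16 = 201.5625
  green-stemmed potato-leaf: 1075 × 1/16 = 67.1875
χ² = Σ (O − E)² / E
  purple-stemmed cut-leaf: (554 − 604.6875)² / 604.6875 = 4.2488
  purple-stemmed potato-leaf: (214 − 201.5625)² / 201.5625 = 0.7675
  green-stemmed cut-leaf: (232 − 201.5625)² / 201.5625 = 4.5963
  green-stemmed potato-leaf: (75 − 67.1875)² / 67.1875 = 0.9084
χ² = 4.2488 + 0.7675 + 4.5963 + 0.9084 = 10.521

10.521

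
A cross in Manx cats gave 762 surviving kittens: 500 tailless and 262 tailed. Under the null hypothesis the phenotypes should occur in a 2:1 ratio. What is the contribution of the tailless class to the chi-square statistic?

Under the 2:1 hypothesis (Σ ratio = 3, N = 762):
  tailless: 762 × 2/3 = 508
  tailed: 762 × 1/3 = 254
Contribution of tailless: (500 − 508)² / 508 = 0.1260

0.126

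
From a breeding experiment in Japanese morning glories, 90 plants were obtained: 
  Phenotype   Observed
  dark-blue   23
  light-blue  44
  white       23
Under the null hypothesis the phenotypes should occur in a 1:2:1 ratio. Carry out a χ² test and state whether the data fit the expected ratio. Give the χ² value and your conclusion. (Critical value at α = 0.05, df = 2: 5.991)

Expected counts for N = 90 under a 1:2:1 ratio (total parts = 4):
  dark-blue: 90 × 1/4 = 22.5
  light-blue: 90 × 2/4 = 45
  white: 90 × 1/4 = 22.5
χ² = Σ (O − E)² / E
  dark-blue: (23 − 22.5)² / 22.5 = 0.0111
  light-blue: (44 − 45)² / 45 = 0.0222
  white: (23 − 22.5)² / 22.5 = 0.0111
χ² = 0.0111 + 0.0222 + 0.0111 = 0.0444 ≈ 0.044
Degrees of freedom = 3 − 1 = 2; critical value at α = 0.05 is 5.991.
Since 0.044 < 5.991, we fail to reject the null hypothesis — the data are consistent with the 1:2:1 ratio.

0.044; consistent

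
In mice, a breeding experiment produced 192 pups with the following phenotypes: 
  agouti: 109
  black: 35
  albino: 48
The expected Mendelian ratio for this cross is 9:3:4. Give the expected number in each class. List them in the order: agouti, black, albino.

Total ratio parts = 16. Expected numbers out of 192:
  agouti: 192 × 9/16 = 108
  black: 192 × 3/16 = 36
  albino: 192 × 4/16 = 48

108, 36, 48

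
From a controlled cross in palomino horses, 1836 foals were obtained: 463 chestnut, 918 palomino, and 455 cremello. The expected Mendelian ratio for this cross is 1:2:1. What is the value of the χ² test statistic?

0.070

Under the 1:2:1 hypothesis (Σ ratio = 4, N = 1836):
  chestnut: 1836 × 1/4 = 459
  palomino: 1836 × 2/4 = 918
  cremello: 1836 × 1/4 = 459
χ² = Σ (O − E)² / E
  chestnut: (463 − 459)² / 459 = 0.0349
  palomino: (918 − 918)² / 918 = 0.0000
  cremello: (455 − 459)² / 459 = 0.0349
χ² = 0.0349 + 0.0000 + 0.0349 = 0.0698 ≈ 0.070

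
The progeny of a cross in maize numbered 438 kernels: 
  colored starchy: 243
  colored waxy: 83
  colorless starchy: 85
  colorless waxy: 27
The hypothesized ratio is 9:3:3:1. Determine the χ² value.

The 9:3:3:1 ratio has 16 parts, so with N = 438 the expected counts are:
  colored starchy: 438 × 9/16 = 246.375
  colored waxy: 438 × 3/16 = 82.125
  colorless starchy: 438 × 3/16 = 82.125
  colorless waxy: 438 × 1/16 = 27.375
χ² = Σ (O − E)² / E
  colored starchy: (243 − 246.375)² / 246.375 = 0.0462
  colored waxy: (83 − 82.125)² / 82.125 = 0.0093
  colorless starchy: (85 − 82.125)² / 82.125 = 0.1006
  colorless waxy: (27 − 27.375)² / 27.375 = 0.0051
χ² = 0.0462 + 0.0093 + 0.1006 + 0.0051 = 0.1612 ≈ 0.161

0.161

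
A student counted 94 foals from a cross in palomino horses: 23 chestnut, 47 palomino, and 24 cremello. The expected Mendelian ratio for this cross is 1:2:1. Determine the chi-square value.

0.021

Total ratio parts = 4. Expected numbers out of 94:
  chestnut: 94 × 1/4 = 23.5
  palomino: 94 × 2/4 = 47
  cremello: 94 × 1/4 = 23.5
χ² = Σ (O − E)² / E
  chestnut: (23 − 23.5)² / 23.5 = 0.0106
  palomino: (47 − 47)² / 47 = 0.0000
  cremello: (24 − 23.5)² / 23.5 = 0.0106
χ² = 0.0106 + 0.0000 + 0.0106 = 0.0212 ≈ 0.021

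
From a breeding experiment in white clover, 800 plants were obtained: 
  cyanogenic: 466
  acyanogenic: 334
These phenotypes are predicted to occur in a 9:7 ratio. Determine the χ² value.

Total ratio parts = 16. Expected numbers out of 800:
  cyanogenic: 800 × 9/16 = 450
  acyanogenic: 800 × 7/16 = 350
χ² = Σ (O − E)² / E
  cyanogenic: (466 − 450)² / 450 = 0.5689
  acyanogenic: (334 − 350)² / 350 = 0.7314
χ² = 0.5689 + 0.7314 = 1.3003 ≈ 1.300

1.300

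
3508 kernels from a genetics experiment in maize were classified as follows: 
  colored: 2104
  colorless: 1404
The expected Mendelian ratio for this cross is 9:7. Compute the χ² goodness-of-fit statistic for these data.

19.803

Total ratio parts = 16. Expected numbers out of 3508:
  colored: 3508 × 9/16 = 1973.25
  colorless: 3508 × 7/16 = 1534.75
χ² = Σ (O − E)² / E
  colored: (2104 − 1973.25)² / 1973.25 = 8.6637
  colorless: (1404 − 1534.75)² / 1534.75 = 11.1390
χ² = 8.6637 + 11.1390 = 19.8027 ≈ 19.803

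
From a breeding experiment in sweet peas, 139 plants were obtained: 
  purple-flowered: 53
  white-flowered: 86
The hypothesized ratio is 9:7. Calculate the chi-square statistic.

The 9:7 ratio has 16 parts, so with N = 139 the expected counts are:
  purple-flowered: 139 × 9/16 = 78.1875
  white-flowered: 139 × 7/16 = 60.8125
χ² = Σ (O − E)² / E
  purple-flowered: (53 − 78.1875)² / 78.1875 = 8.1140
  white-flowered: (86 − 60.8125)² / 60.8125 = 10.4322
χ² = 8.1140 + 10.4322 = 18.5462 ≈ 18.546

18.546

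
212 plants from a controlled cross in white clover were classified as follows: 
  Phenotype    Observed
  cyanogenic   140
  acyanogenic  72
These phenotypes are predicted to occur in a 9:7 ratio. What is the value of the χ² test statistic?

Expected counts for N = 212 under a 9:7 ratio (total parts = 16):
  cyanogenic: 212 × 9/16 = 119.25
  acyanogenic: 212 × 7/16 = 92.75
χ² = Σ (O − E)² / E
  cyanogenic: (140 − 119.25)² / 119.25 = 3.6106
  acyanogenic: (72 − 92.75)² / 92.75 = 4.6422
χ² = 3.6106 + 4.6422 = 8.2528 ≈ 8.253

8.253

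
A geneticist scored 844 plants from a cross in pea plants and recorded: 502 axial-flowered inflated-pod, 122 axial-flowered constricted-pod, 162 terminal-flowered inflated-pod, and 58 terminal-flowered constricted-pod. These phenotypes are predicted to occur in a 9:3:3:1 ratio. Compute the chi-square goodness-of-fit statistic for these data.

10.479

Under the 9:3:3:1 hypothesis (Σ ratio = 16, N = 844):
  axial-flowered inflated-pod: 844 × 9/16 = 474.75
  axial-flowered constricted-pod: 844 × 3/16 = 158.25
  terminal-flowered inflated-pod: 844 × 3/16 = 158.25
  terminal-flowered constricted-pod: 844 × 1/16 = 52.75
χ² = Σ (O − E)² / E
  axial-flowered inflated-pod: (502 − 474.75)² / 474.75 = 1.5641
  axial-flowered constricted-pod: (122 − 158.25)² / 158.25 = 8.3037
  terminal-flowered inflated-pod: (162 − 158.25)² / 158.25 = 0.0889
  terminal-flowered constricted-pod: (58 − 52.75)² / 52.75 = 0.5225
χ² = 1.5641 + 8.3037 + 0.0889 + 0.5225 = 10.4792 ≈ 10.479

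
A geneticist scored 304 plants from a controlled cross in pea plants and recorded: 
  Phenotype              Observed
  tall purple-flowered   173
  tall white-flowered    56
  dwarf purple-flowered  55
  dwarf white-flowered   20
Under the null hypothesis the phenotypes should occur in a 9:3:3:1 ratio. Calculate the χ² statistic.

The 9:3:3:1 ratio has 16 parts, so with N = 304 the expected counts are:
  tall purple-flowered: 304 × 9/16 = 171
  tall white-flowered: 304 × 3/16 = 57
  dwarf purple-flowered: 304 × 3/16 = 57
  dwarf white-flowered: 304 × 1/16 = 19
χ² = Σ (O − E)² / E
  tall purple-flowered: (173 − 171)² / 171 = 0.0234
  tall white-flowered: (56 − 57)² / 57 = 0.0175
  dwarf purple-flowered: (55 − 57)² / 57 = 0.0702
  dwarf white-flowered: (20 − 19)² / 19 = 0.0526
χ² = 0.0234 + 0.0175 + 0.0702 + 0.0526 = 0.1637 ≈ 0.164

0.164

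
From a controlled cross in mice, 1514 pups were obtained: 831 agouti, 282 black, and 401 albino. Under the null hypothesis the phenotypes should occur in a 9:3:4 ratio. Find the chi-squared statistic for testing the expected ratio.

1.849

Under the 9:3:4 hypothesis (Σ ratio = 16, N = 1514):
  agouti: 1514 × 9/16 = 851.625
  black: 1514 × 3/16 = 283.875
  albino: 1514 × 4/16 = 378.5
χ² = Σ (O − E)² / E
  agouti: (831 − 851.625)² / 851.625 = 0.4995
  black: (282 − 283.875)² / 283.875 = 0.0124
  albino: (401 − 378.5)² / 378.5 = 1.3375
χ² = 0.4995 + 0.0124 + 1.3375 = 1.8494 ≈ 1.849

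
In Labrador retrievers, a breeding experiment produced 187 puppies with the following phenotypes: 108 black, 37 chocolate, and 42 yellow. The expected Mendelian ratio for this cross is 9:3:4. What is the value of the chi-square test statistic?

Expected counts for N = 187 under a 9:3:4 ratio (total parts = 16):
  black: 187 × 9/16 = 105.1875
  chocolate: 187 × 3/16 = 35.0625
  yellow: 187 × 4/16 = 46.75
χ² = Σ (O − E)² / E
  black: (108 − 105.1875)² / 105.1875 = 0.0752
  chocolate: (37 − 35.0625)² / 35.0625 = 0.1071
  yellow: (42 − 46.75)² / 46.75 = 0.4826
χ² = 0.0752 + 0.1071 + 0.4826 = 0.6649 ≈ 0.665

0.665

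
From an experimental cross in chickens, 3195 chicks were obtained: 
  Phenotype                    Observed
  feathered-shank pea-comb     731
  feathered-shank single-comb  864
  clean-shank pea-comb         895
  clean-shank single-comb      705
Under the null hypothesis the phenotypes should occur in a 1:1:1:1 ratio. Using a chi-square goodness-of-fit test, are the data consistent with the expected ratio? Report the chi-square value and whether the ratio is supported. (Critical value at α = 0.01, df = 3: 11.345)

Under the 1:1:1:1 hypothesis (Σ ratio = 4, N = 3195):
  feathered-shank pea-comb: 3195 × 1/4 = 798.75
  feathered-shank single-comb: 3195 × 1/4 = 798.75
  clean-shank pea-comb: 3195 × 1/4 = 798.75
  clean-shank single-comb: 3195 × 1/4 = 798.75
χ² = Σ (O − E)² / E
  feathered-shank pea-comb: (731 − 798.75)² / 798.75 = 5.7466
  feathered-shank single-comb: (864 − 798.75)² / 798.75 = 5.3303
  clean-shank pea-comb: (895 − 798.75)² / 798.75 = 11.5982
  clean-shank single-comb: (705 − 798.75)² / 798.75 = 11.0035
χ² = 5.7466 + 5.3303 + 11.5982 + 11.0035 = 33.6786 ≈ 33.679
Degrees of freedom = 4 − 1 = 3; critical value at α = 0.01 is 11.345.
Since 33.679 > 11.345, we reject the null hypothesis — the data do not fit the 1:1:1:1 ratio.

33.679; not consistent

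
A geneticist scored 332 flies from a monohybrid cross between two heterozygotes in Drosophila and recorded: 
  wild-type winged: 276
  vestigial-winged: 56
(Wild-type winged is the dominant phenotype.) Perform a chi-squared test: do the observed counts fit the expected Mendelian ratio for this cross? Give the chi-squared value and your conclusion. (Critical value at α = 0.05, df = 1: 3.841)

For a monohybrid cross between heterozygotes with complete dominance, the expected phenotypic ratio is 3:1.
Total ratio parts = 4. Expected numbers out of 332:
  wild-type winged: 332 × 3/4 = 249
  vestigial-winged: 332 × 1/4 = 83
χ² = Σ (O − E)² / E
  wild-type winged: (276 − 249)² / 249 = 2.9277
  vestigial-winged: (56 − 83)² / 83 = 8.7831
χ² = 2.9277 + 8.7831 = 11.7108 ≈ 11.711
Degrees of freedom = 2 − 1 = 1; critical value at α = 0.05 is 3.841.
Since 11.711 > 3.841, we reject the null hypothesis — the data do not fit the 3:1 ratio.

11.711; not consistent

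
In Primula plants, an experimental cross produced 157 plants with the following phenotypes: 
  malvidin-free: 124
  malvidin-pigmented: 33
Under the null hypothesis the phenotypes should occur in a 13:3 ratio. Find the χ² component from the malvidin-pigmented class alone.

Total ratio parts = 16. Expected numbers out of 157:
  malvidin-free: 157 × 13/16 = 127.5625
  malvidin-pigmented: 157 × 3/16 = 29.4375
Contribution of malvidin-pigmented: (33 − 29.4375)² / 29.4375 = 0.4311

0.431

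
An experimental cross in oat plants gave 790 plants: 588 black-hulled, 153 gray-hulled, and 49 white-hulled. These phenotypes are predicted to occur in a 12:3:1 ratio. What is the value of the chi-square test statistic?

Under the 12:3:1 hypothesis (Σ ratio = 16, N = 790):
  black-hulled: 790 × 12/16 = 592.5
  gray-hulled: 790 × 3/16 = 148.125
  white-hulled: 790 × 1/16 = 49.375
χ² = Σ (O − E)² / E
  black-hulled: (588 − 592.5)² / 592.5 = 0.0342
  gray-hulled: (153 − 148.125)² / 148.125 = 0.1604
  white-hulled: (49 − 49.375)² / 49.375 = 0.0028
χ² = 0.0342 + 0.1604 + 0.0028 = 0.1974 ≈ 0.197

0.197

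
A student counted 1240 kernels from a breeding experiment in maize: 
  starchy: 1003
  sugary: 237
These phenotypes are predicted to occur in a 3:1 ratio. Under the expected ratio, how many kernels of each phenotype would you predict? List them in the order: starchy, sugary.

The 3:1 ratio has 4 parts, so with N = 1240 the expected counts are:
  starchy: 1240 × 3/4 = 930
  sugary: 1240 × 1/4 = 310

930, 310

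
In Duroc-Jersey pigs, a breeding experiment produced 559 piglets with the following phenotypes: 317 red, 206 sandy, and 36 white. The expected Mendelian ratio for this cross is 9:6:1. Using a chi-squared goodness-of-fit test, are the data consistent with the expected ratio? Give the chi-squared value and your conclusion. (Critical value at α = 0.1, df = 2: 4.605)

0.116; consistent

Under the 9:6:1 hypothesis (Σ ratio = 16, N = 559):
  red: 559 × 9/16 = 314.4375
  sandy: 559 × 6/16 = 209.625
  white: 559 × 1/16 = 34.9375
χ² = Σ (O − E)² / E
  red: (317 − 314.4375)² / 314.4375 = 0.0209
  sandy: (206 − 209.625)² / 209.625 = 0.0627
  white: (36 − 34.9375)² / 34.9375 = 0.0323
χ² = 0.0209 + 0.0627 + 0.0323 = 0.1159 ≈ 0.116
Degrees of freedom = 3 − 1 = 2; critical value at α = 0.1 is 4.605.
Since 0.116 < 4.605, we fail to reject the null hypothesis — the data are consistent with the 9:6:1 ratio.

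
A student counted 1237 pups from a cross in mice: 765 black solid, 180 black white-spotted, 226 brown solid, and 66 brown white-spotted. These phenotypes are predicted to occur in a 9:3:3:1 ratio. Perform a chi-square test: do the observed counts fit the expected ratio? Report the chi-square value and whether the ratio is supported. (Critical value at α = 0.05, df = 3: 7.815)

20.317; not consistent

Total ratio parts = 16. Expected numbers out of 1237:
  black solid: 1237 × 9/16 = 695.8125
  black white-spotted: 1237 × 3/16 = 231.9375
  brown solid: 1237 × 3/16 = 231.9375
  brown white-spotted: 1237 × 1/16 = 77.3125
χ² = Σ (O − E)² / E
  black solid: (765 − 695.8125)² / 695.8125 = 6.8796
  black white-spotted: (180 − 231.9375)² / 231.9375 = 11.6303
  brown solid: (226 − 231.9375)² / 231.9375 = 0.1520
  brown white-spotted: (66 − 77.3125)² / 77.3125 = 1.6553
χ² = 6.8796 + 11.6303 + 0.1520 + 1.6553 = 20.3172 ≈ 20.317
Degrees of freedom = 4 − 1 = 3; critical value at α = 0.05 is 7.815.
Since 20.317 > 7.815, we reject the null hypothesis — the data do not fit the 9:3:3:1 ratio.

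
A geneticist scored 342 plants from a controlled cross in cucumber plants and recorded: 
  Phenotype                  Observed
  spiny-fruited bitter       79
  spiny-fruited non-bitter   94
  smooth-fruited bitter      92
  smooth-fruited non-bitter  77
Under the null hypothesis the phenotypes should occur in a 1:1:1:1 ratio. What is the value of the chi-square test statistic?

Total ratio parts = 4. Expected numbers out of 342:
  spiny-fruited bitter: 342 × 1/4 = 85.5
  spiny-fruited non-bitter: 342 × 1/4 = 85.5
  smooth-fruited bitter: 342 × 1/4 = 85.5
  smooth-fruited non-bitter: 342 × 1/4 = 85.5
χ² = Σ (O − E)² / E
  spiny-fruited bitter: (79 − 85.5)² / 85.5 = 0.4942
  spiny-fruited non-bitter: (94 − 85.5)² / 85.5 = 0.8450
  smooth-fruited bitter: (92 − 85.5)² / 85.5 = 0.4942
  smooth-fruited non-bitter: (77 − 85.5)² / 85.5 = 0.8450
χ² = 0.4942 + 0.8450 + 0.4942 + 0.8450 = 2.6784 ≈ 2.678

2.678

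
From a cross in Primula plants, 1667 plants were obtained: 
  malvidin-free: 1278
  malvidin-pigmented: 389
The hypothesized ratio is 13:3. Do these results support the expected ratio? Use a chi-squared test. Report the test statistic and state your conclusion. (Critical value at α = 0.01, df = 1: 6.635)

Total ratio parts = 16. Expected numbers out of 1667:
  malvidin-free: 1667 × 13/16 = 1354.4375
  malvidin-pigmented: 1667 × 3/16 = 312.5625
χ² = Σ (O − E)² / E
  malvidin-free: (1278 − 1354.4375)² / 1354.4375 = 4.3137
  malvidin-pigmented: (389 − 312.5625)² / 312.5625 = 18.6929
χ² = 4.3137 + 18.6929 = 23.0066 ≈ 23.007
Degrees of freedom = 2 − 1 = 1; critical value at α = 0.01 is 6.635.
Since 23.007 > 6.635, we reject the null hypothesis — the data do not fit the 13:3 ratio.

23.007; not consistent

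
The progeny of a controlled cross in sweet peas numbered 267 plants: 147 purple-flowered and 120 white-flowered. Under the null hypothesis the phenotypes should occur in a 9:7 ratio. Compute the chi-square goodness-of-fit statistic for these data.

The 9:7 ratio has 16 parts, so with N = 267 the expected counts are:
  purple-flowered: 267 × 9/16 = 150.1875
  white-flowered: 267 × 7/16 = 116.8125
χ² = Σ (O − E)² / E
  purple-flowered: (147 − 150.1875)² / 150.1875 = 0.0676
  white-flowered: (120 − 116.8125)² / 116.8125 = 0.0870
χ² = 0.0676 + 0.0870 = 0.1546 ≈ 0.155

0.155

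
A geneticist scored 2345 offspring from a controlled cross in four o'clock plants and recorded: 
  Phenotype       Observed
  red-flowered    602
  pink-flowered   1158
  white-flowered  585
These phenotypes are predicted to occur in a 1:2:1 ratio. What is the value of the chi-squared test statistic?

0.605

The 1:2:1 ratio has 4 parts, so with N = 2345 the expected counts are:
  red-flowered: 2345 × 1/4 = 586.25
  pink-flowered: 2345 × 2/4 = 1172.5
  white-flowered: 2345 × 1/4 = 586.25
χ² = Σ (O − E)² / E
  red-flowered: (602 − 586.25)² / 586.25 = 0.4231
  pink-flowered: (1158 − 1172.5)² / 1172.5 = 0.1793
  white-flowered: (585 − 586.25)² / 586.25 = 0.0027
χ² = 0.4231 + 0.1793 + 0.0027 = 0.6051 ≈ 0.605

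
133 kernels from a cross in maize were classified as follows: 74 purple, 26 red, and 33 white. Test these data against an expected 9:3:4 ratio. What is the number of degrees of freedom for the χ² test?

2

A goodness-of-fit test with 3 phenotype classes has df = 3 − 1 = 2.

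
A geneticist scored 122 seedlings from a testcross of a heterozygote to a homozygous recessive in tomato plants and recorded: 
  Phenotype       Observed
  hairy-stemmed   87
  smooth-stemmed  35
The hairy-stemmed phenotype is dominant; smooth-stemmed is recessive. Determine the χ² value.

22.164

A testcross of a heterozygote (Aa × aa) gives a 1:1 phenotypic ratio.
Under the 1:1 hypothesis (Σ ratio = 2, N = 122):
  hairy-stemmed: 122 × 1/2 = 61
  smooth-stemmed: 122 × 1/2 = 61
χ² = Σ (O − E)² / E
  hairy-stemmed: (87 − 61)² / 61 = 11.0820
  smooth-stemmed: (35 − 61)² / 61 = 11.0820
χ² = 11.0820 + 11.0820 = 22.164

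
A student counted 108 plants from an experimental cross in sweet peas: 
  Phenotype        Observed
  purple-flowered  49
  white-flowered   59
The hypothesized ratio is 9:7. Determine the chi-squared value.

5.195

Total ratio parts = 16. Expected numbers out of 108:
  purple-flowered: 108 × 9/16 = 60.75
  white-flowered: 108 × 7/16 = 47.25
χ² = Σ (O − E)² / E
  purple-flowered: (49 − 60.75)² / 60.75 = 2.2726
  white-flowered: (59 − 47.25)² / 47.25 = 2.9220
χ² = 2.2726 + 2.9220 = 5.1946 ≈ 5.195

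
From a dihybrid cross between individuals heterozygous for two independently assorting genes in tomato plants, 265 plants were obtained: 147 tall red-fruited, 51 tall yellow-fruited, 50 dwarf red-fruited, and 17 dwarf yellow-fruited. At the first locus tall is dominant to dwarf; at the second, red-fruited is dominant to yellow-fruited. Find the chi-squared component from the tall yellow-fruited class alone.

A dihybrid F₂ with independent assortment and complete dominance at both loci gives a 9:3:3:1 phenotypic ratio.
Total ratio parts = 16. Expected numbers out of 265:
  tall red-fruited: 265 × 9/16 = 149.0625
  tall yellow-fruited: 265 × 3/16 = 49.6875
  dwarf red-fruited: 265 × 3/16 = 49.6875
  dwarf yellow-fruited: 265 × 1/16 = 16.5625
Contribution of tall yellow-fruited: (51 − 49.6875)² / 49.6875 = 0.0347

0.035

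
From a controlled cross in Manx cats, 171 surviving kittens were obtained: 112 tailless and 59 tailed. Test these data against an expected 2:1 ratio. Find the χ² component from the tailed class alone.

0.070

Expected counts for N = 171 under a 2:1 ratio (total parts = 3):
  tailless: 171 × 2/3 = 114
  tailed: 171 × 1/3 = 57
Contribution of tailed: (59 − 57)² / 57 = 0.0702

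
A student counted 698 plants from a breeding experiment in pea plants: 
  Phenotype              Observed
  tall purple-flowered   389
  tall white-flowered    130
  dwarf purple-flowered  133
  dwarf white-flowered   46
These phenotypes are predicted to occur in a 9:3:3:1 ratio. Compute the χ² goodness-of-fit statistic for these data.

0.203

Expected counts for N = 698 under a 9:3:3:1 ratio (total parts = 16):
  tall purple-flowered: 698 × 9/16 = 392.625
  tall white-flowered: 698 × 3/16 = 130.875
  dwarf purple-flowered: 698 × 3/16 = 130.875
  dwarf white-flowered: 698 × 1/16 = 43.625
χ² = Σ (O − E)² / E
  tall purple-flowered: (389 − 392.625)² / 392.625 = 0.0335
  tall white-flowered: (130 − 130.875)² / 130.875 = 0.0059
  dwarf purple-flowered: (133 − 130.875)² / 130.875 = 0.0345
  dwarf white-flowered: (46 − 43.625)² / 43.625 = 0.1293
χ² = 0.0335 + 0.0059 + 0.0345 + 0.1293 = 0.2032 ≈ 0.203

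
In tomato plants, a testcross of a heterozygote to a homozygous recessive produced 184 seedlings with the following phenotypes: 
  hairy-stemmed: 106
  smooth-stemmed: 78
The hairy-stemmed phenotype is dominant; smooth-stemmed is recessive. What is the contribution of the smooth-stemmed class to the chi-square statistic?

2.130

A testcross of a heterozygote (Aa × aa) gives a 1:1 phenotypic ratio.
Expected counts for N = 184 under a 1:1 ratio (total parts = 2):
  hairy-stemmed: 184 × 1/2 = 92
  smooth-stemmed: 184 × 1/2 = 92
Contribution of smooth-stemmed: (78 − 92)² / 92 = 2.1304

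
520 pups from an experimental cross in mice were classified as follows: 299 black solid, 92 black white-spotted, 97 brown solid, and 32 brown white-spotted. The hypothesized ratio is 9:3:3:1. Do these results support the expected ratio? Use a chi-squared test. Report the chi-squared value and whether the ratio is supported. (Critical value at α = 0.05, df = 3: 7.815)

The 9:3:3:1 ratio has 16 parts, so with N = 520 the expected counts are:
  black solid: 520 × 9/16 = 292.5
  black white-spotted: 520 × 3/16 = 97.5
  brown solid: 520 × 3/16 = 97.5
  brown white-spotted: 520 × 1/16 = 32.5
χ² = Σ (O − E)² / E
  black solid: (299 − 292.5)² / 292.5 = 0.1444
  black white-spotted: (92 − 97.5)² / 97.5 = 0.3103
  brown solid: (97 − 97.5)² / 97.5 = 0.0026
  brown white-spotted: (32 − 32.5)² / 32.5 = 0.0077
χ² = 0.1444 + 0.3103 + 0.0026 + 0.0077 = 0.465
Degrees of freedom = 4 − 1 = 3; critical value at α = 0.05 is 7.815.
Since 0.465 < 7.815, we fail to reject the null hypothesis — the data are consistent with the 9:3:3:1 ratio.

0.465; consistent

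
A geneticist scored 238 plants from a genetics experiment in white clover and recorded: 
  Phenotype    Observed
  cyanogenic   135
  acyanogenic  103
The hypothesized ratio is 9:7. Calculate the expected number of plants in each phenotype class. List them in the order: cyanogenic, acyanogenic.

Expected counts for N = 238 under a 9:7 ratio (total parts = 16):
  cyanogenic: 238 × 9/16 = 133.875
  acyanogenic: 238 × 7/16 = 104.125

133.875, 104.125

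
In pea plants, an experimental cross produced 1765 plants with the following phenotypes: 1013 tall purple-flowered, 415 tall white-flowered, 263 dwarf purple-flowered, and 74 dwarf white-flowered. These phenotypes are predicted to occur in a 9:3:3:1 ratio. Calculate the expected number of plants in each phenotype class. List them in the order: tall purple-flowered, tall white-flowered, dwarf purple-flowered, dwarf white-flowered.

Total ratio parts = 16. Expected numbers out of 1765:
  tall purple-flowered: 1765 × 9/16 = 992.8125
  tall white-flowered: 1765 × 3/16 = 330.9375
  dwarf purple-flowered: 1765 × 3/16 = 330.9375
  dwarf white-flowered: 1765 × 1/16 = 110.3125

992.8125, 330.9375, 330.9375, 110.3125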